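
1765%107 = 53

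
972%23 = 6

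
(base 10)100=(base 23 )48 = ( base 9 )121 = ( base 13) 79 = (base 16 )64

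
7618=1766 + 5852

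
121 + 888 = 1009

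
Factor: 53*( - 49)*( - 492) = 1277724 = 2^2*3^1*7^2*41^1*53^1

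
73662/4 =36831/2 =18415.50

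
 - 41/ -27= 1 + 14/27 = 1.52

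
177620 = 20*8881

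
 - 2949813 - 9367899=-12317712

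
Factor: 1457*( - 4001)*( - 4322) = 25194913154 = 2^1 * 31^1*47^1*2161^1*4001^1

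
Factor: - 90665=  - 5^1*18133^1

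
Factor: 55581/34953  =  61^( - 1)*97^1 = 97/61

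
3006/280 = 10 +103/140 = 10.74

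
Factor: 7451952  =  2^4* 3^1*19^1*8171^1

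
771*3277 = 2526567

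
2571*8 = 20568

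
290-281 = 9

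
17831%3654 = 3215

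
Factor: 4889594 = 2^1 * 991^1*2467^1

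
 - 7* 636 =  - 4452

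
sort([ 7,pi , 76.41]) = [ pi,7 , 76.41 ] 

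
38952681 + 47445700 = 86398381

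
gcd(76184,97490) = 2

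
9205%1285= 210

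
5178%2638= 2540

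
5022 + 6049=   11071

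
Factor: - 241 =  - 241^1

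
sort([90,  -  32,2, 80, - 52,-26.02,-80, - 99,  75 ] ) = [-99,-80, - 52, - 32,-26.02, 2,75, 80, 90 ]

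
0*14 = 0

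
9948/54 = 1658/9 = 184.22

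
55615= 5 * 11123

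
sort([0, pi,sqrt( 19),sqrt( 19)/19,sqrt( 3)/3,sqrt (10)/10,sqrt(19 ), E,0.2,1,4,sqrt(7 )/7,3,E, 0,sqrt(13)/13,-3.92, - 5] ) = [ - 5,-3.92,0,0,0.2, sqrt (19) /19,sqrt ( 13)/13, sqrt (10 ) /10,sqrt(7)/7, sqrt ( 3)/3 , 1, E,E,3,pi,4,sqrt (19 ),sqrt( 19 )] 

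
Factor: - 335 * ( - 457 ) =153095 =5^1 * 67^1 * 457^1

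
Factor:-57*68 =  - 2^2*3^1*17^1*19^1  =  - 3876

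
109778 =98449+11329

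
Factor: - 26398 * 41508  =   -1095728184 = -  2^3 * 3^2*67^1* 197^1*1153^1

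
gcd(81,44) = 1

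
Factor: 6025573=2221^1*2713^1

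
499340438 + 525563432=1024903870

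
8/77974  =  4/38987= 0.00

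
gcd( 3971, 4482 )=1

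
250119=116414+133705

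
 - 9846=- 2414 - 7432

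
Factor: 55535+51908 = 107443=7^1*15349^1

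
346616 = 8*43327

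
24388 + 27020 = 51408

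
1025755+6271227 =7296982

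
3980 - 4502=-522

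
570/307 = 1 + 263/307 = 1.86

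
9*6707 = 60363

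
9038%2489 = 1571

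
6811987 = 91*74857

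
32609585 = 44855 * 727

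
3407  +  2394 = 5801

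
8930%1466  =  134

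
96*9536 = 915456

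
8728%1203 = 307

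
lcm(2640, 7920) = 7920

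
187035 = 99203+87832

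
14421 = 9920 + 4501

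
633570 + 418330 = 1051900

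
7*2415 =16905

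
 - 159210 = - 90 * 1769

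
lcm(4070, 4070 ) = 4070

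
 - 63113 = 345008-408121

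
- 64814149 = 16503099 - 81317248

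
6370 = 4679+1691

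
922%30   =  22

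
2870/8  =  358 + 3/4 = 358.75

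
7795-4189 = 3606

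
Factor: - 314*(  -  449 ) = 2^1*157^1*449^1 =140986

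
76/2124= 19/531 = 0.04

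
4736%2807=1929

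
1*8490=8490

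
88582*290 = 25688780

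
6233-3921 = 2312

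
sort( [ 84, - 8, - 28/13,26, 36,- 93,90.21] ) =[ - 93, - 8 , - 28/13,  26 , 36,84,90.21]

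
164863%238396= 164863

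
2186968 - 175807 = 2011161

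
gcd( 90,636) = 6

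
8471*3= 25413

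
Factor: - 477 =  -3^2*53^1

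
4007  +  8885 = 12892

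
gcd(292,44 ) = 4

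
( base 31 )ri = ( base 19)270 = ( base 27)14I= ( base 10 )855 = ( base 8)1527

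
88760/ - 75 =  - 1184 + 8/15 = - 1183.47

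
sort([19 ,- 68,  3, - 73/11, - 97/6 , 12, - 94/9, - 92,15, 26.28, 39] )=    [ - 92, - 68,-97/6, - 94/9,-73/11,3 , 12,15,19,26.28,39 ]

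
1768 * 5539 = 9792952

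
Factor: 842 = 2^1*421^1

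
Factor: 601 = 601^1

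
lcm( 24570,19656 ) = 98280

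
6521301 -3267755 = 3253546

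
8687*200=1737400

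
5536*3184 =17626624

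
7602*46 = 349692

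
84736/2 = 42368  =  42368.00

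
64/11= 5 + 9/11 = 5.82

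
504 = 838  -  334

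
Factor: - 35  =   - 5^1*7^1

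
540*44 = 23760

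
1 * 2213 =2213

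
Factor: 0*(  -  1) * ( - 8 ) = 0^1 = 0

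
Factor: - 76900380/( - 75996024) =6408365/6333002 = 2^( - 1 )*5^1 * 13^( - 1)*243577^(- 1)*1281673^1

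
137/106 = 137/106 =1.29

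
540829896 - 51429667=489400229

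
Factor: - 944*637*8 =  - 4810624 = -2^7  *  7^2*13^1*59^1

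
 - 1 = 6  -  7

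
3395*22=74690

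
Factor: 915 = 3^1*5^1 * 61^1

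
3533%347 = 63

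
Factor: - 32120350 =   -  2^1*5^2*642407^1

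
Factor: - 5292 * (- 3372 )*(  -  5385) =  - 2^4* 3^5* 5^1 * 7^2*281^1*359^1 = - 96093300240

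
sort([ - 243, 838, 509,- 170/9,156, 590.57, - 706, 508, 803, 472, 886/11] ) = [ - 706, - 243, - 170/9, 886/11,156,472, 508, 509, 590.57, 803, 838]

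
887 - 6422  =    -  5535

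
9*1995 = 17955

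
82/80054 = 41/40027 = 0.00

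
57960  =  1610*36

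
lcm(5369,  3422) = 311402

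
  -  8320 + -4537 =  - 12857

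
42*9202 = 386484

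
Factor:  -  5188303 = -29^1*178907^1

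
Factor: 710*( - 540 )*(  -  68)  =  2^5*3^3*5^2 *17^1*71^1 =26071200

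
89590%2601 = 1156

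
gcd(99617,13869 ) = 1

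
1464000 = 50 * 29280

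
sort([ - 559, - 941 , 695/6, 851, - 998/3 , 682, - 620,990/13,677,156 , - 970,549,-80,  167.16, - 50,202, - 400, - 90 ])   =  [- 970, - 941, -620 , - 559, - 400 , - 998/3, - 90, - 80, -50, 990/13, 695/6, 156, 167.16,202, 549, 677, 682,  851 ] 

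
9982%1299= 889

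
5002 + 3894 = 8896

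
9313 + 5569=14882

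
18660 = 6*3110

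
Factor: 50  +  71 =11^2 = 121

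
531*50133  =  26620623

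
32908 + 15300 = 48208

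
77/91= 11/13 = 0.85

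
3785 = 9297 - 5512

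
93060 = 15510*6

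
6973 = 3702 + 3271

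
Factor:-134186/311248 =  - 2^( - 3 )*7^( - 2) *13^2 = - 169/392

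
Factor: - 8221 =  - 8221^1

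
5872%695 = 312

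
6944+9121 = 16065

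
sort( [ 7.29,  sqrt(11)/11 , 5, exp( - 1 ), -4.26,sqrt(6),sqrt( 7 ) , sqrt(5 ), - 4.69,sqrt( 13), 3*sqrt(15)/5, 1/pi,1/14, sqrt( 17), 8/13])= [ - 4.69, - 4.26,1/14,sqrt( 11 )/11,1/pi, exp( - 1), 8/13,sqrt(5),3*sqrt(15)/5, sqrt(6 ),  sqrt( 7),  sqrt( 13 ), sqrt ( 17),  5, 7.29]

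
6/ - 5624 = -3/2812 = -  0.00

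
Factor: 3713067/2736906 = 1237689/912302 = 2^( -1) * 3^2 * 113^1 * 1217^1*456151^( - 1 )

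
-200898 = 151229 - 352127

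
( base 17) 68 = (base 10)110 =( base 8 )156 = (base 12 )92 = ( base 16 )6e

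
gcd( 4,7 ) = 1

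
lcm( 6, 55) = 330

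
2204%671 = 191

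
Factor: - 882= - 2^1 * 3^2*7^2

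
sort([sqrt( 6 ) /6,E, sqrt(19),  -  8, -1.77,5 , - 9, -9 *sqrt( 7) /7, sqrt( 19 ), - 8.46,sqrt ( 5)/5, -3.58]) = [ - 9,-8.46, - 8,-3.58,-9*sqrt( 7)/7,-1.77,sqrt( 6)/6,  sqrt(5) /5,E, sqrt( 19),sqrt( 19),  5]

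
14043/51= 4681/17=275.35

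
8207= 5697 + 2510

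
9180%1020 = 0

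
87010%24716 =12862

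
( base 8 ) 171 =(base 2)1111001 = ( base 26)4h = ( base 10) 121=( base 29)45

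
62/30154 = 31/15077 = 0.00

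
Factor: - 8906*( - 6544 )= 58280864= 2^5*61^1*73^1*409^1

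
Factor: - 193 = - 193^1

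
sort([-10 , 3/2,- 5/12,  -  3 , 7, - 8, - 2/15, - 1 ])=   [ - 10,-8,-3, - 1, - 5/12 , - 2/15 , 3/2, 7]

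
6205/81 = 6205/81  =  76.60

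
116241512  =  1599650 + 114641862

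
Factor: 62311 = 62311^1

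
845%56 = 5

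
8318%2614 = 476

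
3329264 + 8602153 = 11931417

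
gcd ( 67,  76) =1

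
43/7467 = 43/7467 = 0.01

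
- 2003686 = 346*( - 5791 )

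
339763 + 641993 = 981756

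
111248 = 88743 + 22505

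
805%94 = 53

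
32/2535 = 32/2535 = 0.01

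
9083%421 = 242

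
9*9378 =84402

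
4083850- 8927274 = -4843424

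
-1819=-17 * 107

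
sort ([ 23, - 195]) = [ - 195,  23] 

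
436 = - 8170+8606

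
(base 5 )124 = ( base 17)25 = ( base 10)39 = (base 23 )1g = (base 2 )100111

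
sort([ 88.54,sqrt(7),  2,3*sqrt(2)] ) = [2,sqrt( 7), 3 * sqrt(2),88.54 ]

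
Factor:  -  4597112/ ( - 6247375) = 2^3 * 5^(-3)*13^1*23^(  -  1)*41^( - 1)*53^ (  -  1)*44203^1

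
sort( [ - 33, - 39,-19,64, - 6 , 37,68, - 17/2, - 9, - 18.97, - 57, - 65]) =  [ - 65,-57, - 39, - 33,-19, - 18.97, - 9, - 17/2, - 6,37,  64, 68] 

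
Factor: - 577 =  -577^1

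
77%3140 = 77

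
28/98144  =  7/24536 = 0.00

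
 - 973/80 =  - 973/80 = - 12.16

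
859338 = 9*95482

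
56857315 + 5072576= 61929891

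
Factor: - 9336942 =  - 2^1*3^2 * 19^1*23^1*1187^1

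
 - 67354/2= - 33677 =- 33677.00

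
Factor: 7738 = 2^1*53^1 * 73^1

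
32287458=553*58386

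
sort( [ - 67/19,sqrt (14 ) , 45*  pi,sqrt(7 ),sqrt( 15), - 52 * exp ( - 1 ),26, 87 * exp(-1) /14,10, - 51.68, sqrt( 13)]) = [ - 51.68,  -  52*exp( - 1),-67/19 , 87*exp ( - 1 )/14, sqrt( 7),sqrt( 13 ), sqrt ( 14),sqrt( 15 ) , 10,26, 45*pi ]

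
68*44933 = 3055444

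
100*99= 9900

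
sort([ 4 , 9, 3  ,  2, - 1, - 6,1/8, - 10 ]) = [ -10 , - 6 , -1, 1/8, 2, 3, 4 , 9]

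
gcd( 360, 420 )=60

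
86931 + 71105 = 158036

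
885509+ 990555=1876064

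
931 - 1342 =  - 411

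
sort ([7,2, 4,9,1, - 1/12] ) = [-1/12,1,2, 4, 7,9 ] 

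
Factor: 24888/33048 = 3^ ( - 4)* 61^1 =61/81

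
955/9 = 106 + 1/9 = 106.11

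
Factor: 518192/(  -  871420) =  - 556/935 = - 2^2*5^( - 1)*11^( - 1) *17^( - 1 )*139^1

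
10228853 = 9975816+253037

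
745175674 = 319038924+426136750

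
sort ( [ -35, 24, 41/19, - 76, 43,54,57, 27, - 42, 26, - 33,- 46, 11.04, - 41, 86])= [  -  76, - 46, - 42, - 41, - 35,-33,  41/19, 11.04, 24, 26, 27, 43,54, 57, 86]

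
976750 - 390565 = 586185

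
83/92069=83/92069 =0.00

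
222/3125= 222/3125 =0.07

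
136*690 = 93840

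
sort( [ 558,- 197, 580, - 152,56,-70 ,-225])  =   [  -  225,-197, - 152,- 70,56,558,580 ] 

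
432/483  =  144/161 = 0.89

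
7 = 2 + 5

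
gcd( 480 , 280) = 40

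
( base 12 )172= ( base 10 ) 230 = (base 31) 7D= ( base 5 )1410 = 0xe6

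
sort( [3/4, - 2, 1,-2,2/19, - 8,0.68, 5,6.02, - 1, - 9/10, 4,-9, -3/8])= [ - 9, - 8, - 2, - 2, - 1,  -  9/10,-3/8,2/19,0.68, 3/4, 1,4, 5,6.02 ] 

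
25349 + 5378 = 30727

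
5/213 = 5/213 = 0.02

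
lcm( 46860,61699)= 3701940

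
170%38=18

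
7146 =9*794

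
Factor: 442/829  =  2^1*13^1*17^1* 829^( - 1 ) 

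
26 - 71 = - 45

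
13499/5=2699 + 4/5 = 2699.80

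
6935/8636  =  6935/8636 = 0.80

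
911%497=414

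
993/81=12  +  7/27 = 12.26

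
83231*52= 4328012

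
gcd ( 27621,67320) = 99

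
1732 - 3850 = -2118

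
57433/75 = 57433/75 =765.77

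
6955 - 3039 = 3916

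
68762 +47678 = 116440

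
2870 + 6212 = 9082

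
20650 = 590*35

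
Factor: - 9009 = - 3^2*7^1*11^1*13^1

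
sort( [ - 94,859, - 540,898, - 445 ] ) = [ - 540, - 445, - 94,859, 898]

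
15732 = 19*828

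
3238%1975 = 1263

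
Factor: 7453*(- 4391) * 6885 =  - 3^4*5^1*17^1*29^1*257^1*4391^1 = -225319356855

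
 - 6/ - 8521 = 6/8521= 0.00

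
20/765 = 4/153 = 0.03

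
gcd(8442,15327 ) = 9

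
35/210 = 1/6=0.17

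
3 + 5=8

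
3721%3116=605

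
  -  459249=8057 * (  -  57) 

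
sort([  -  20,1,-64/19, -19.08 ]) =[ - 20,  -  19.08, -64/19, 1]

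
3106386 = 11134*279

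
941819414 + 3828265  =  945647679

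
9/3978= 1/442=0.00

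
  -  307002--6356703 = 6049701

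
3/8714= 3/8714 = 0.00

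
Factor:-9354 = -2^1*3^1*1559^1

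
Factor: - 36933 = -3^1*13^1*947^1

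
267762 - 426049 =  - 158287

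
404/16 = 101/4 = 25.25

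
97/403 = 97/403  =  0.24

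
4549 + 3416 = 7965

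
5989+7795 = 13784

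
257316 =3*85772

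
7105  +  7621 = 14726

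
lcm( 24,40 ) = 120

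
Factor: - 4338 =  - 2^1*3^2*241^1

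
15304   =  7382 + 7922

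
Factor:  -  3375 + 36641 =2^1*16633^1 = 33266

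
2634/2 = 1317  =  1317.00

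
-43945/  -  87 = 505+10/87= 505.11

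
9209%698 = 135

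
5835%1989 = 1857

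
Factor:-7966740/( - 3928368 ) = 2^( - 2)*5^1*23^2*223^( - 1)*251^1*367^( - 1)= 663895/327364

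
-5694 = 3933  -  9627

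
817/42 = 19 + 19/42 = 19.45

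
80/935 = 16/187 = 0.09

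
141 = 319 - 178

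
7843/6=1307  +  1/6 = 1307.17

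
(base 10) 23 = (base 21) 12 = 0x17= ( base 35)N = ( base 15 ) 18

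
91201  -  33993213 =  - 33902012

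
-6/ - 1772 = 3/886 = 0.00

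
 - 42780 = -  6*7130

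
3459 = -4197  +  7656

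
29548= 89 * 332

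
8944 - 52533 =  - 43589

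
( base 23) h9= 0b110010000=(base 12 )294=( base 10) 400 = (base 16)190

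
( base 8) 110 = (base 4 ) 1020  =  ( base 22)36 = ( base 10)72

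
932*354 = 329928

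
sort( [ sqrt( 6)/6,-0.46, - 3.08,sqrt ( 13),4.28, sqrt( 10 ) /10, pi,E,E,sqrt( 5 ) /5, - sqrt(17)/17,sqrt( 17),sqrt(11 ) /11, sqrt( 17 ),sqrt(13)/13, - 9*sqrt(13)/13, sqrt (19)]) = [ - 3.08, - 9*sqrt( 13 )/13, - 0.46,-sqrt( 17 )/17, sqrt( 13)/13, sqrt( 11)/11,sqrt( 10 )/10, sqrt(6)/6, sqrt( 5)/5, E, E,pi , sqrt(13),sqrt( 17 ),sqrt (17), 4.28, sqrt( 19)]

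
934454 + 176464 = 1110918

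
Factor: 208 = 2^4* 13^1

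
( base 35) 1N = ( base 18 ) 34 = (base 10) 58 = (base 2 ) 111010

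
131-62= 69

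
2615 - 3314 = -699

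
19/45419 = 19/45419 = 0.00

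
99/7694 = 99/7694 = 0.01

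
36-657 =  - 621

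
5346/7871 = 5346/7871  =  0.68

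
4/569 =4/569 = 0.01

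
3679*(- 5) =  - 18395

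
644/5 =644/5=128.80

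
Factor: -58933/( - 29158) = 2^(-1)*7^1*61^(- 1)*239^(- 1) * 8419^1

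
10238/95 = 10238/95 = 107.77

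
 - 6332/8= -1583/2 = -791.50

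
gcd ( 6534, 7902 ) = 18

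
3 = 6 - 3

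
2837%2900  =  2837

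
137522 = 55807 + 81715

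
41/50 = 41/50 = 0.82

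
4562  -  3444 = 1118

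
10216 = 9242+974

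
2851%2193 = 658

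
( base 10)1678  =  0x68e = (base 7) 4615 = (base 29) 1SP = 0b11010001110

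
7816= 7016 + 800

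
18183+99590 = 117773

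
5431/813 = 6+553/813 = 6.68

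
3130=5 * 626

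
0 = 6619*0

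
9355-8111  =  1244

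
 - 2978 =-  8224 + 5246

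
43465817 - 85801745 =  - 42335928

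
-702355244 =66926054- 769281298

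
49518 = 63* 786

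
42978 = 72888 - 29910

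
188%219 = 188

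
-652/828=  - 163/207 =-0.79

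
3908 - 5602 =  - 1694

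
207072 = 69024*3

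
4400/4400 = 1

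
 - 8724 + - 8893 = - 17617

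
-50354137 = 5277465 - 55631602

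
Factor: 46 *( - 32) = -1472 = - 2^6*23^1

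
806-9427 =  - 8621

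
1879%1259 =620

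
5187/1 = 5187 = 5187.00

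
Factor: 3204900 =2^2*3^3 * 5^2*1187^1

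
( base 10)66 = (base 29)28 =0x42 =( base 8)102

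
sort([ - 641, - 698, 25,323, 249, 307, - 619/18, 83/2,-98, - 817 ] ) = [ - 817, - 698,- 641,-98, - 619/18, 25, 83/2,249, 307, 323 ] 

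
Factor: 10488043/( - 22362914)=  - 2^( - 1) * 7^(  -  4)*877^1*4657^ (  -  1)*11959^1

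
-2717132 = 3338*( - 814 ) 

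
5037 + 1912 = 6949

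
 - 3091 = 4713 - 7804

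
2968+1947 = 4915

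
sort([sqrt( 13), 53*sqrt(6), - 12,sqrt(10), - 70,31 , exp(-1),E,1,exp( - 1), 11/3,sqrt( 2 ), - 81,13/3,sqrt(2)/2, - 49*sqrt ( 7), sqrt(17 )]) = [ - 49*sqrt( 7 ), - 81, - 70,- 12,exp( - 1 ), exp(-1),  sqrt( 2 )/2, 1,sqrt( 2),  E,sqrt(10),  sqrt (13),11/3, sqrt( 17),  13/3,31 , 53*sqrt (6) ] 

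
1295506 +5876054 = 7171560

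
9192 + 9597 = 18789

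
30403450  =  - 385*( - 78970)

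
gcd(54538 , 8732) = 74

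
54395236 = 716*75971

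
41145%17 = 5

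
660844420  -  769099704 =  - 108255284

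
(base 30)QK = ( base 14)412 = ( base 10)800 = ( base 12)568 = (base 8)1440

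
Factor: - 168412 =  -  2^2*71^1*593^1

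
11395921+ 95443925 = 106839846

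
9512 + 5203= 14715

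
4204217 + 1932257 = 6136474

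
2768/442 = 6 + 58/221 = 6.26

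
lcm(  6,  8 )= 24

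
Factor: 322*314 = 2^2* 7^1*23^1*157^1 = 101108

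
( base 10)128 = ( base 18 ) 72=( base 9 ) 152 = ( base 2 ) 10000000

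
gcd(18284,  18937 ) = 653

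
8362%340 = 202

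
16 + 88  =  104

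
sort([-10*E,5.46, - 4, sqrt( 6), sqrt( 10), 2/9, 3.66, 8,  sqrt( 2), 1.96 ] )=[ - 10*E,- 4,2/9,sqrt(2), 1.96,sqrt( 6), sqrt(10),  3.66,  5.46,8] 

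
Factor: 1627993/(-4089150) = -2^(-1)*3^( - 3)*  5^(-2)* 13^(- 1 ) * 233^(- 1)* 733^1*2221^1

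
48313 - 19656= 28657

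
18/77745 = 6/25915 =0.00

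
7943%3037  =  1869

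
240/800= 3/10 = 0.30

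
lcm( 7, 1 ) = 7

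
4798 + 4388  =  9186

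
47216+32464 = 79680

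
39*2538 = 98982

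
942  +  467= 1409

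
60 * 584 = 35040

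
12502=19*658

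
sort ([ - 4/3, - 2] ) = [  -  2,-4/3 ]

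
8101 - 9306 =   -  1205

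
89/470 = 89/470 = 0.19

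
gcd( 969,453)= 3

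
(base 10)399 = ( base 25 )FO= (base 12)293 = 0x18F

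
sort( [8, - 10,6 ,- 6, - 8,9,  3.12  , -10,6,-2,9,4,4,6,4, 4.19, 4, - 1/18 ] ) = [ - 10 , - 10, - 8, - 6,-2, - 1/18, 3.12,4, 4,4,4,4.19,6,6, 6,8,9,9 ] 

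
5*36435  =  182175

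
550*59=32450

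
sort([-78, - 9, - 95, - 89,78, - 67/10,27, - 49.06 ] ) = [ - 95, - 89, - 78, - 49.06,-9, - 67/10,  27 , 78] 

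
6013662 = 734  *8193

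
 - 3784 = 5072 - 8856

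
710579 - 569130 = 141449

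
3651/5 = 3651/5 =730.20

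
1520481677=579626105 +940855572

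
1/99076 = 1/99076 = 0.00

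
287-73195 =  -72908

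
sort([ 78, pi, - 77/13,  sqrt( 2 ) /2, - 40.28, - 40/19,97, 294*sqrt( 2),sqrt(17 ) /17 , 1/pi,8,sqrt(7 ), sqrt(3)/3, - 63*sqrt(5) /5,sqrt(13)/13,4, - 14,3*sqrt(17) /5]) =[-40.28, -63*sqrt( 5) /5,  -  14,-77/13, - 40/19 , sqrt(17)/17, sqrt ( 13)/13,1/pi,sqrt(3) /3,sqrt( 2)/2,  3 * sqrt( 17)/5,sqrt( 7 ),  pi,4,8,78,97,294*sqrt (2)]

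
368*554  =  203872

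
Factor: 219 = 3^1*73^1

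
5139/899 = 5 + 644/899 = 5.72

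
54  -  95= - 41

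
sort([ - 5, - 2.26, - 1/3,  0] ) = [ - 5, - 2.26, - 1/3, 0 ] 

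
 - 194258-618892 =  - 813150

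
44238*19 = 840522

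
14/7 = 2 = 2.00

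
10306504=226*45604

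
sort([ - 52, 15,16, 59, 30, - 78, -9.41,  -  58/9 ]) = [ - 78, - 52, - 9.41, - 58/9, 15,16 , 30,59 ] 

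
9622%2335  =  282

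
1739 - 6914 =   -  5175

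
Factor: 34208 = 2^5*1069^1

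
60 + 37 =97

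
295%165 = 130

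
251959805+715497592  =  967457397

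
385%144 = 97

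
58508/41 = 58508/41 = 1427.02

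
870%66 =12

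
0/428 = 0 = 0.00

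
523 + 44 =567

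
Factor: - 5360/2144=  -  5/2 = - 2^( - 1)*5^1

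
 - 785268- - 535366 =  - 249902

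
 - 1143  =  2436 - 3579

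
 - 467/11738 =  - 467/11738 =-  0.04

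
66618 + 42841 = 109459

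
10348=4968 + 5380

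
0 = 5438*0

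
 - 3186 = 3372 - 6558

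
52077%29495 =22582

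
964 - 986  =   - 22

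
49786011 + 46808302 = 96594313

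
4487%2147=193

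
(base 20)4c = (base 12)78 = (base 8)134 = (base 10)92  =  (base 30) 32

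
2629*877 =2305633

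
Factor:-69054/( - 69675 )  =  23018/23225 =2^1*5^( - 2 )*17^1*677^1*929^ ( - 1 )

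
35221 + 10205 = 45426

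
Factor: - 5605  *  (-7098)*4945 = 196733314050 = 2^1*3^1*5^2*7^1*13^2*19^1*23^1*43^1*59^1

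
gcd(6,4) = 2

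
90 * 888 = 79920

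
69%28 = 13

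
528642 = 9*58738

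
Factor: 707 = 7^1* 101^1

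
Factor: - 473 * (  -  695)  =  5^1*11^1 * 43^1*139^1= 328735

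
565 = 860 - 295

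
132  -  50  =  82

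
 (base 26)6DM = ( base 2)1000101000000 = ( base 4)1011000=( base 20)B0G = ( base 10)4416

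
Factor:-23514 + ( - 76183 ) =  - 99697 = - 13^1*7669^1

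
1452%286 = 22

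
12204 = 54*226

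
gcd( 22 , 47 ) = 1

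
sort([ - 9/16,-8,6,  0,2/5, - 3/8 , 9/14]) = [ - 8, - 9/16, - 3/8, 0, 2/5 , 9/14,  6 ] 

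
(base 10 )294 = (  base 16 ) 126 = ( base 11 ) 248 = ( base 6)1210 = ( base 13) 198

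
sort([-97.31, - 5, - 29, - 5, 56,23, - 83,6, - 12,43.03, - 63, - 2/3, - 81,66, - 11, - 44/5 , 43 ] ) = [ - 97.31 ,-83,- 81, - 63 ,- 29 , - 12, - 11, - 44/5 , - 5, - 5, - 2/3,6, 23, 43,  43.03,56,66] 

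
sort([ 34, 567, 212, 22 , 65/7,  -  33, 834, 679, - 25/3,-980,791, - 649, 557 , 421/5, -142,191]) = [ - 980, - 649 , - 142, - 33,-25/3, 65/7,22,34,421/5, 191,212,  557,567, 679,791,834]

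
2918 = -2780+5698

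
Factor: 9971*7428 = 2^2*3^1*13^2*59^1*619^1 = 74064588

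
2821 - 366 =2455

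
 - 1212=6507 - 7719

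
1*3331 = 3331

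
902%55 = 22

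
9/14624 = 9/14624 = 0.00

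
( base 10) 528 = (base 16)210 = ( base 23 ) MM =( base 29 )i6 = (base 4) 20100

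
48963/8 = 48963/8   =  6120.38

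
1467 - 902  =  565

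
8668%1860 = 1228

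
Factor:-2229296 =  - 2^4 * 277^1*503^1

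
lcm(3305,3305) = 3305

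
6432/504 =268/21 = 12.76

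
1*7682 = 7682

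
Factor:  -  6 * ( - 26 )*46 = 7176 =2^3*3^1*13^1*23^1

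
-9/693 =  - 1/77  =  -0.01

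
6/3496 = 3/1748=0.00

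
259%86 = 1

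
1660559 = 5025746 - 3365187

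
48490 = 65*746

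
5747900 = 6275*916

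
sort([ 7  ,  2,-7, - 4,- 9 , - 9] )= [- 9, - 9, - 7,-4, 2,7] 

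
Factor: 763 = 7^1 * 109^1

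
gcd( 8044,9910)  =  2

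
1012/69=44/3=14.67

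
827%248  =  83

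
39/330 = 13/110 =0.12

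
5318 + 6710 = 12028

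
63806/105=63806/105 = 607.68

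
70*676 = 47320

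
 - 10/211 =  - 1 + 201/211 = - 0.05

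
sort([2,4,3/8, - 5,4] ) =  [ - 5,3/8, 2, 4,4]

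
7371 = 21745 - 14374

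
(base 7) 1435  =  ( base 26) lj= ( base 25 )mf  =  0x235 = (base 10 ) 565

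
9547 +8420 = 17967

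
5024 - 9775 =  - 4751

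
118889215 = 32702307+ 86186908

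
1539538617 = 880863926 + 658674691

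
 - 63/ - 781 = 63/781 = 0.08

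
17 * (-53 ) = - 901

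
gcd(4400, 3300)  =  1100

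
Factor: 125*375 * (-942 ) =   -  44156250 = - 2^1 *3^2 * 5^6*157^1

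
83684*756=63265104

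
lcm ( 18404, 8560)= 368080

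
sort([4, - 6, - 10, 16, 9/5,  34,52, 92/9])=[ - 10, - 6,9/5, 4, 92/9,16, 34, 52]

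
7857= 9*873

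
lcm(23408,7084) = 538384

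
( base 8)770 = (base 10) 504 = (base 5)4004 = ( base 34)es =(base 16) 1f8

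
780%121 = 54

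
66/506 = 3/23 = 0.13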